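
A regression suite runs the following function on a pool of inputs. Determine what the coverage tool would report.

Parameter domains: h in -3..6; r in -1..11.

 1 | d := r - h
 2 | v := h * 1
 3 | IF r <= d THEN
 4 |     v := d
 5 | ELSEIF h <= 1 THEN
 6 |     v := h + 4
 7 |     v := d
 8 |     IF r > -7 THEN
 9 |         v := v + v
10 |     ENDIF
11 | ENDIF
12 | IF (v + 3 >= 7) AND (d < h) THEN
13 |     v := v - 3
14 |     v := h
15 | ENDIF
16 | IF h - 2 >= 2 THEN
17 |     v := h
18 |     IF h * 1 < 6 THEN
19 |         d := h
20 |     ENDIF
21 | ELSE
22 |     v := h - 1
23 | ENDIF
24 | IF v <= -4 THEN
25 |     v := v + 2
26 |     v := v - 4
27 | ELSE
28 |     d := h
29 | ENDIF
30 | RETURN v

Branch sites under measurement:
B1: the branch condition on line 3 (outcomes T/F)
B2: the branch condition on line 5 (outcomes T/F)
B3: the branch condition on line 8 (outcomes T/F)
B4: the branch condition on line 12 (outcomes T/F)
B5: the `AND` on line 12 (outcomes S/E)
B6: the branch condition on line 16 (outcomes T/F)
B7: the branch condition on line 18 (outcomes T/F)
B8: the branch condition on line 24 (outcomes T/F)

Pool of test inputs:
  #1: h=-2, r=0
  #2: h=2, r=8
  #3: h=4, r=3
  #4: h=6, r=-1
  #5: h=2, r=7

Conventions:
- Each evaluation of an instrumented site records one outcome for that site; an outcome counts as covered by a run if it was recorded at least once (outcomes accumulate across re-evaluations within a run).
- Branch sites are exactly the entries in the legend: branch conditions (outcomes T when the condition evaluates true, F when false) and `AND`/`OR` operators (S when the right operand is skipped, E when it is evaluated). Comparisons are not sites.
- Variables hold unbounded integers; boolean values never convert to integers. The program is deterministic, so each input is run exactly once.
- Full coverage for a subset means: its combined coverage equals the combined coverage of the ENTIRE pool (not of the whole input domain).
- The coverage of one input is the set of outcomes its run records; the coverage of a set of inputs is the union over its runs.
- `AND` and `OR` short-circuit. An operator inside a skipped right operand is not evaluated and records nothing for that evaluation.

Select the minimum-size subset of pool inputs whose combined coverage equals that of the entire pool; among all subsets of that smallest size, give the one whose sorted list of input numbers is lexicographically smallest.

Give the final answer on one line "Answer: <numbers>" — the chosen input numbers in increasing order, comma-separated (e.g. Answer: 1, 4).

run #1 (h=-2, r=0) runs B1->T, B5->S, B4->F, B6->F, B8->F; records B1=T, B4=F, B5=S, B6=F, B8=F
run #2 (h=2, r=8) runs B1->F, B2->F, B5->S, B4->F, B6->F, B8->F; records B1=F, B2=F, B4=F, B5=S, B6=F, B8=F
run #3 (h=4, r=3) runs B1->F, B2->F, B5->E, B4->T, B6->T, B7->T, B8->F; records B1=F, B2=F, B4=T, B5=E, B6=T, B7=T, B8=F
run #4 (h=6, r=-1) runs B1->F, B2->F, B5->E, B4->T, B6->T, B7->F, B8->F; records B1=F, B2=F, B4=T, B5=E, B6=T, B7=F, B8=F
run #5 (h=2, r=7) runs B1->F, B2->F, B5->S, B4->F, B6->F, B8->F; records B1=F, B2=F, B4=F, B5=S, B6=F, B8=F
the full pool covers 12 outcomes: B1=T, B1=F, B2=F, B4=T, B4=F, B5=S, B5=E, B6=T, B6=F, B7=T, B7=F, B8=F
no size-1 subset reaches all 12 outcomes (best union: 7/12)
no size-2 subset reaches all 12 outcomes (best union: 11/12)
at size 3, {1, 3, 4} reaches all 12 outcomes; every lexicographically earlier size-3 subset fails

Answer: 1, 3, 4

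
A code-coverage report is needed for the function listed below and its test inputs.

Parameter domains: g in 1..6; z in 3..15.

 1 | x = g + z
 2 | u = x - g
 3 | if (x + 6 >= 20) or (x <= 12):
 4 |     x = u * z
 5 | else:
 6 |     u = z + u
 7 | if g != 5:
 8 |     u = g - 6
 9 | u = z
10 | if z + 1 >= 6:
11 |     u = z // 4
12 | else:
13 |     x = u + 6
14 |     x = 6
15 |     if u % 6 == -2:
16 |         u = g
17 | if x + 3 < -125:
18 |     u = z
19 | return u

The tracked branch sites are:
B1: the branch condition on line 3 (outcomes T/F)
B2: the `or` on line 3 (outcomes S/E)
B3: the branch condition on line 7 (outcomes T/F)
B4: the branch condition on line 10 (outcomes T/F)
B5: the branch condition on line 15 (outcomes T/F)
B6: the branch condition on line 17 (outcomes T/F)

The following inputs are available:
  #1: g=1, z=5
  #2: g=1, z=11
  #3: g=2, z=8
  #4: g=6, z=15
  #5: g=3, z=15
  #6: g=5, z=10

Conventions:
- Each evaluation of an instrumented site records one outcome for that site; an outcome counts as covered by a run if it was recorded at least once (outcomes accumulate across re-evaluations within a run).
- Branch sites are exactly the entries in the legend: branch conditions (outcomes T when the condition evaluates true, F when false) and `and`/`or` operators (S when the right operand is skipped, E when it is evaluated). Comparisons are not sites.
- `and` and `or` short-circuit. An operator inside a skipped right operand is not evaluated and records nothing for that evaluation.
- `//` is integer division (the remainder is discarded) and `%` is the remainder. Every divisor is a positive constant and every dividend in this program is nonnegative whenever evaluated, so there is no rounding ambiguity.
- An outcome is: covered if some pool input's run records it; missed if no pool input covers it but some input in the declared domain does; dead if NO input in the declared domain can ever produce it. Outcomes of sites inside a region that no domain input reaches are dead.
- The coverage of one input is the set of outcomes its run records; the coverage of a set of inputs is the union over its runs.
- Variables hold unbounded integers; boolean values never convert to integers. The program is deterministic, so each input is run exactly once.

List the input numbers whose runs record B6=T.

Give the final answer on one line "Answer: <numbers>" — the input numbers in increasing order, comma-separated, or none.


input #1 (g=1, z=5): does not produce B6=T
input #2 (g=1, z=11): does not produce B6=T
input #3 (g=2, z=8): does not produce B6=T
input #4 (g=6, z=15): does not produce B6=T
input #5 (g=3, z=15): does not produce B6=T
input #6 (g=5, z=10): does not produce B6=T
Answer: none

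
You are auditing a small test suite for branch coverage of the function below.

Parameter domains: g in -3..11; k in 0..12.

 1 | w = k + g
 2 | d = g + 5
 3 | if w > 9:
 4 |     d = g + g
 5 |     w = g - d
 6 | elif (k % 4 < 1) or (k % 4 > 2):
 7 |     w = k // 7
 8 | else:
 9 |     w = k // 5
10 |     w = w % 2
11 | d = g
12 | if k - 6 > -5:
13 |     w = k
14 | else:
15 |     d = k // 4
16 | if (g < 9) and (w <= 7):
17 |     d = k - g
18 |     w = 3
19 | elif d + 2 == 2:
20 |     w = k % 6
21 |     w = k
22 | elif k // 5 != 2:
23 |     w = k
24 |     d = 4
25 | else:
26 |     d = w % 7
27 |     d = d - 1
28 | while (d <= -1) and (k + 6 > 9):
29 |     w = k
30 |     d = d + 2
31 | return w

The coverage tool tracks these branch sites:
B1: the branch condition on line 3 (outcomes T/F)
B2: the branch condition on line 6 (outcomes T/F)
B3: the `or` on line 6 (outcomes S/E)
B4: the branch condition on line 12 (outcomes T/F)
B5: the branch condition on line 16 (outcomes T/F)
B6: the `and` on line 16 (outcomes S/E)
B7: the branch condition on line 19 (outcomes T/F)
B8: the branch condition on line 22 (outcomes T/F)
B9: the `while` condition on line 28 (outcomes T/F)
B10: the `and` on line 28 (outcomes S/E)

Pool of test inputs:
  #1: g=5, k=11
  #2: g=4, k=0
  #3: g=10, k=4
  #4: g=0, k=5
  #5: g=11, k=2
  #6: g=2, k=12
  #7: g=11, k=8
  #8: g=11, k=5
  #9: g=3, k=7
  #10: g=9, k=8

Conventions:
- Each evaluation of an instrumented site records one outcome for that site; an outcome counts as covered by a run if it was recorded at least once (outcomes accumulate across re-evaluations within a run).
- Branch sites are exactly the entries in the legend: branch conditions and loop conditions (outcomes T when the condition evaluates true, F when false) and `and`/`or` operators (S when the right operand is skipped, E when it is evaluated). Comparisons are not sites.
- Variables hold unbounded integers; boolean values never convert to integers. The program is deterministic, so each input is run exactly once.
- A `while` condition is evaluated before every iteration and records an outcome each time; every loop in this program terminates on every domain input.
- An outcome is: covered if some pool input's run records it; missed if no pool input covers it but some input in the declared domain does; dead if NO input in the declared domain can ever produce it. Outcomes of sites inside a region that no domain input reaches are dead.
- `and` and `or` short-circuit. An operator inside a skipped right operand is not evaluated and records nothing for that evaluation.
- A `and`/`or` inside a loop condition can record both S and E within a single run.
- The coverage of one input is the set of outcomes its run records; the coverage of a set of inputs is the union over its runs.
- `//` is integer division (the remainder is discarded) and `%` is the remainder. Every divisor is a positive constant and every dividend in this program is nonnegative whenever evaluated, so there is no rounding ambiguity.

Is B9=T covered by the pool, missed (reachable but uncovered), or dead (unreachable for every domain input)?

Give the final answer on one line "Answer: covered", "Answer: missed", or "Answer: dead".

no pool input records B9=T
but domain input (g=5, k=4) does record it -> reachable, so missed

Answer: missed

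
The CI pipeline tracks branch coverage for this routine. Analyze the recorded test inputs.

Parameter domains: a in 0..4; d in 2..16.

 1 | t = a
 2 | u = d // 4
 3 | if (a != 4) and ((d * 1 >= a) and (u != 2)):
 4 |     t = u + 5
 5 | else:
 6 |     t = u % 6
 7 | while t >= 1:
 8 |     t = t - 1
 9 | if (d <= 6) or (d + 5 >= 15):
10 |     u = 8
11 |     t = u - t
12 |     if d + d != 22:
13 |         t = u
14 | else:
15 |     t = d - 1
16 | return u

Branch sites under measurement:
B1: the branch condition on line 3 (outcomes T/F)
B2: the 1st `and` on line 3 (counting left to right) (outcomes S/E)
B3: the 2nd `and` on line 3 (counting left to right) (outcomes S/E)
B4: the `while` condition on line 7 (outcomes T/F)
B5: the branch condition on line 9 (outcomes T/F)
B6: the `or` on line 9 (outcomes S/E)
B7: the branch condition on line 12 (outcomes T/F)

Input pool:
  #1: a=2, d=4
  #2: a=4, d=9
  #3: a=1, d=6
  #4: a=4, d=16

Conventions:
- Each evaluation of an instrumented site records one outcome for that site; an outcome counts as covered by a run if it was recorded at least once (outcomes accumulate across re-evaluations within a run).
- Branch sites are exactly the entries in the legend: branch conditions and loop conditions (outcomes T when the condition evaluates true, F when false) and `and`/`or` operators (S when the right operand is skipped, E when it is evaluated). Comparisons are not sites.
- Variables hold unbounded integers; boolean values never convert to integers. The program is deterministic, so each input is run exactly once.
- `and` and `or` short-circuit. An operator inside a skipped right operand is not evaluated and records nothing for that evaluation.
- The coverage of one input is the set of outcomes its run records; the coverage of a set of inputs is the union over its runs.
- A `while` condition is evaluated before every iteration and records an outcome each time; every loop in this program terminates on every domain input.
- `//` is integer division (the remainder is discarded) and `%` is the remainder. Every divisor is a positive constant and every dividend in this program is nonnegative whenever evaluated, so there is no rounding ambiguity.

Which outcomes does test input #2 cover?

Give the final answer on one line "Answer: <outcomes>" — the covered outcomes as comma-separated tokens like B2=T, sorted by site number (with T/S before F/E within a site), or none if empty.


Simulating input #2 (a=4, d=9) step by step:
  B2->S, B1->F, B4->T, B4->T, B4->F, B6->E, B5->F
collecting distinct outcomes: B1=F, B2=S, B4=T, B4=F, B5=F, B6=E
Answer: B1=F, B2=S, B4=T, B4=F, B5=F, B6=E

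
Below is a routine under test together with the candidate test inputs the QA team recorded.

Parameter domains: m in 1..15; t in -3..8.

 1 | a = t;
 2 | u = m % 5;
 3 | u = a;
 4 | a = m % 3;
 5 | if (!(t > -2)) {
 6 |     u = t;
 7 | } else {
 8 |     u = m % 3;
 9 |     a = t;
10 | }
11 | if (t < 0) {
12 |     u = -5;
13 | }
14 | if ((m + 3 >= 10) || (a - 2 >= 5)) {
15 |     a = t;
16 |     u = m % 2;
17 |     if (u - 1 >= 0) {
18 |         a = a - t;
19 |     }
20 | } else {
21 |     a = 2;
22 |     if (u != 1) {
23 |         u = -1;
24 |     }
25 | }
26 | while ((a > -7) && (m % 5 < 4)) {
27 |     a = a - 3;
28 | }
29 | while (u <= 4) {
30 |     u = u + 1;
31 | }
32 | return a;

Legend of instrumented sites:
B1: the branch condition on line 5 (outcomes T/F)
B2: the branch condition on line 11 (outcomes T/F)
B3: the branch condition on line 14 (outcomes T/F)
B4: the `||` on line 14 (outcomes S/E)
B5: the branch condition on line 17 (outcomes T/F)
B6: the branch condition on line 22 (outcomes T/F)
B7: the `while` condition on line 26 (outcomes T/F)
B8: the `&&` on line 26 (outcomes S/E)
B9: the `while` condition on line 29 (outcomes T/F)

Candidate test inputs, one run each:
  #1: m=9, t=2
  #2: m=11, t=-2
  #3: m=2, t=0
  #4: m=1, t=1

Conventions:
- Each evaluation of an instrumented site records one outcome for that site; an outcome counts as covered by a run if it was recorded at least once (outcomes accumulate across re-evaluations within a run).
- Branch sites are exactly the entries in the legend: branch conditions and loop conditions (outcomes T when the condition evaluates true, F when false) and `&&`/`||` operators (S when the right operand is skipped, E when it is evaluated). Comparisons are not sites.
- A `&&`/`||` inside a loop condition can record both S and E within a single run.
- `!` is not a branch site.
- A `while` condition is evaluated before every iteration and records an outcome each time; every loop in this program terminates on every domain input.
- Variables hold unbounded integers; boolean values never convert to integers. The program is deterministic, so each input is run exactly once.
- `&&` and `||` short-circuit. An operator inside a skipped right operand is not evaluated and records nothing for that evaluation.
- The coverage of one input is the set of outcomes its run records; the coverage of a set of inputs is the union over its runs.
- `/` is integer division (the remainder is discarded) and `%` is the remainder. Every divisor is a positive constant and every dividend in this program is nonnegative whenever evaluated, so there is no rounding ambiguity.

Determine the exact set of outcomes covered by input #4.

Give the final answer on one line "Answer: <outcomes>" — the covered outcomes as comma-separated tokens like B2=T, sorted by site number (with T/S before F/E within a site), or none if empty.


Tracing the run of input #4 (m=1, t=1):
  B1->F, B2->F, B4->E, B3->F, B6->F, B8->E, B7->T, B8->E, B7->T, B8->E
  B7->T, B8->S, B7->F, B9->T, B9->T, B9->T, B9->T, B9->F
as a set, this run covers: B1=F, B2=F, B3=F, B4=E, B6=F, B7=T, B7=F, B8=S, B8=E, B9=T, B9=F
Answer: B1=F, B2=F, B3=F, B4=E, B6=F, B7=T, B7=F, B8=S, B8=E, B9=T, B9=F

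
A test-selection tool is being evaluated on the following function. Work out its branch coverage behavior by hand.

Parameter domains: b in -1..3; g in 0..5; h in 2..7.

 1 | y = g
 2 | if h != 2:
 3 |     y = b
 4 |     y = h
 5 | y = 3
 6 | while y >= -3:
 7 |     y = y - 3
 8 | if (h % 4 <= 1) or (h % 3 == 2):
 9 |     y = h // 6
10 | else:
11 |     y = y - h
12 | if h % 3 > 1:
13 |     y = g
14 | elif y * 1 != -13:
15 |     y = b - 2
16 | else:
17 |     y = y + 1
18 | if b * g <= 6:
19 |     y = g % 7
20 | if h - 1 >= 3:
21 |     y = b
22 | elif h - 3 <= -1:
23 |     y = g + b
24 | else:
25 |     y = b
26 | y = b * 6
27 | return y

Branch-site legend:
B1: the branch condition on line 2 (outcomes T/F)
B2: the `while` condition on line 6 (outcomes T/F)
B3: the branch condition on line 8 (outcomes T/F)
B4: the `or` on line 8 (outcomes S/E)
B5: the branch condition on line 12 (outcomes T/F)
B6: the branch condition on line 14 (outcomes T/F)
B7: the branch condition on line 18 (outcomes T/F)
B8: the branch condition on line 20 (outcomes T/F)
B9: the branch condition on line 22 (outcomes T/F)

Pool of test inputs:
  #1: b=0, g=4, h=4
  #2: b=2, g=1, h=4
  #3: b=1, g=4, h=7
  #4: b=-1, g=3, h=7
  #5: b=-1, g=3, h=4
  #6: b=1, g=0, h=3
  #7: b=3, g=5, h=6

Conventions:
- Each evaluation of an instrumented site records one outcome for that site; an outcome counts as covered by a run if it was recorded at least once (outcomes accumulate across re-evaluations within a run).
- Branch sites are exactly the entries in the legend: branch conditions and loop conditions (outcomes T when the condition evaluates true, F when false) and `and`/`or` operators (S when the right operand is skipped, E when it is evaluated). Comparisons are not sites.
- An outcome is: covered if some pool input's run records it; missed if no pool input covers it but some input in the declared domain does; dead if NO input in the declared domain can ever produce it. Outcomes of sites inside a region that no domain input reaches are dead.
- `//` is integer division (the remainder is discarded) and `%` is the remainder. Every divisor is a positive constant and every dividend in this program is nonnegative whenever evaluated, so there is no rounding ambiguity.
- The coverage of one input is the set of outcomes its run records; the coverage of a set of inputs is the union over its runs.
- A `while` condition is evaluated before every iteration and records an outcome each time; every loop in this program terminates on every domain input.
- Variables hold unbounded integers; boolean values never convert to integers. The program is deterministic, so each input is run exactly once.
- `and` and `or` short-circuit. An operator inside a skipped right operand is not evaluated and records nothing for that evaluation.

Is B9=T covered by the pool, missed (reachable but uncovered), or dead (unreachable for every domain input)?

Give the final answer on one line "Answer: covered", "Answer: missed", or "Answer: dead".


no pool input records B9=T
but domain input (b=-1, g=0, h=2) does record it -> reachable, so missed
Answer: missed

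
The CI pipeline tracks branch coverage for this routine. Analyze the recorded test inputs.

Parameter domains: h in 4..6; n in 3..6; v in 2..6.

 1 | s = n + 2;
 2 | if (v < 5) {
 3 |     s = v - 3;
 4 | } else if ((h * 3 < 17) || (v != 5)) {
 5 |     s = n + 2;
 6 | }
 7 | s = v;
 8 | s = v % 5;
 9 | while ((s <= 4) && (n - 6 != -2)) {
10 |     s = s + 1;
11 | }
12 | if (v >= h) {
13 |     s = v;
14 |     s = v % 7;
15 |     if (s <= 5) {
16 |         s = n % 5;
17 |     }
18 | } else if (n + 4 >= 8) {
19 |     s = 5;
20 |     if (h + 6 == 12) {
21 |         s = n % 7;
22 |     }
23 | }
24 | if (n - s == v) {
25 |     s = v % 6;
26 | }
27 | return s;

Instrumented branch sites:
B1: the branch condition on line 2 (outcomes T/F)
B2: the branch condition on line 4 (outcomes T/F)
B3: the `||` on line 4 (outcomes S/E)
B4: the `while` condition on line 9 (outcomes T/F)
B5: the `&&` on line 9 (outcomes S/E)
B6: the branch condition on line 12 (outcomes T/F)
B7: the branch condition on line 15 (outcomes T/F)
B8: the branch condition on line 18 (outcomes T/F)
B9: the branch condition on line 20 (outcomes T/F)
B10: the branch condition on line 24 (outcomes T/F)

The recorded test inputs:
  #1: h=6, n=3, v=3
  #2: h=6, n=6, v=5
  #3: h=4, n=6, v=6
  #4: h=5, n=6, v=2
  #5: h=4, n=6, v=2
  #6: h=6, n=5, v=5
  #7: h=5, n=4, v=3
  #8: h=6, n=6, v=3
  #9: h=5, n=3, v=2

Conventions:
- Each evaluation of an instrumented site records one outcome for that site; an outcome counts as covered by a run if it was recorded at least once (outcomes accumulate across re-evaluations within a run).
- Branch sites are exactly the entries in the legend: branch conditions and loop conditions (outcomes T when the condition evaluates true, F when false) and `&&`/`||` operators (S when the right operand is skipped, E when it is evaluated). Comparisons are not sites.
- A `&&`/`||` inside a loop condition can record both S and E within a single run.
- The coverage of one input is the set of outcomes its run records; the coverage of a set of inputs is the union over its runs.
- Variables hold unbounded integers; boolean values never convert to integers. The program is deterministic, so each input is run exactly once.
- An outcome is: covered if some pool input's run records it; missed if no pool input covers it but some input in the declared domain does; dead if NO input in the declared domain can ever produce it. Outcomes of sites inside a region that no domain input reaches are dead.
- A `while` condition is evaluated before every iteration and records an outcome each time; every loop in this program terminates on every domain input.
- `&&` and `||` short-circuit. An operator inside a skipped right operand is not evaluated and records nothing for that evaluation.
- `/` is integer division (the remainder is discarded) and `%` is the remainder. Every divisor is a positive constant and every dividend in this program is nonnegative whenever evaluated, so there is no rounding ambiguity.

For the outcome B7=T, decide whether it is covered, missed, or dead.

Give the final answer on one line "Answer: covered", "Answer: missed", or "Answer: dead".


no pool input records B7=T
but domain input (h=4, n=3, v=4) does record it -> reachable, so missed
Answer: missed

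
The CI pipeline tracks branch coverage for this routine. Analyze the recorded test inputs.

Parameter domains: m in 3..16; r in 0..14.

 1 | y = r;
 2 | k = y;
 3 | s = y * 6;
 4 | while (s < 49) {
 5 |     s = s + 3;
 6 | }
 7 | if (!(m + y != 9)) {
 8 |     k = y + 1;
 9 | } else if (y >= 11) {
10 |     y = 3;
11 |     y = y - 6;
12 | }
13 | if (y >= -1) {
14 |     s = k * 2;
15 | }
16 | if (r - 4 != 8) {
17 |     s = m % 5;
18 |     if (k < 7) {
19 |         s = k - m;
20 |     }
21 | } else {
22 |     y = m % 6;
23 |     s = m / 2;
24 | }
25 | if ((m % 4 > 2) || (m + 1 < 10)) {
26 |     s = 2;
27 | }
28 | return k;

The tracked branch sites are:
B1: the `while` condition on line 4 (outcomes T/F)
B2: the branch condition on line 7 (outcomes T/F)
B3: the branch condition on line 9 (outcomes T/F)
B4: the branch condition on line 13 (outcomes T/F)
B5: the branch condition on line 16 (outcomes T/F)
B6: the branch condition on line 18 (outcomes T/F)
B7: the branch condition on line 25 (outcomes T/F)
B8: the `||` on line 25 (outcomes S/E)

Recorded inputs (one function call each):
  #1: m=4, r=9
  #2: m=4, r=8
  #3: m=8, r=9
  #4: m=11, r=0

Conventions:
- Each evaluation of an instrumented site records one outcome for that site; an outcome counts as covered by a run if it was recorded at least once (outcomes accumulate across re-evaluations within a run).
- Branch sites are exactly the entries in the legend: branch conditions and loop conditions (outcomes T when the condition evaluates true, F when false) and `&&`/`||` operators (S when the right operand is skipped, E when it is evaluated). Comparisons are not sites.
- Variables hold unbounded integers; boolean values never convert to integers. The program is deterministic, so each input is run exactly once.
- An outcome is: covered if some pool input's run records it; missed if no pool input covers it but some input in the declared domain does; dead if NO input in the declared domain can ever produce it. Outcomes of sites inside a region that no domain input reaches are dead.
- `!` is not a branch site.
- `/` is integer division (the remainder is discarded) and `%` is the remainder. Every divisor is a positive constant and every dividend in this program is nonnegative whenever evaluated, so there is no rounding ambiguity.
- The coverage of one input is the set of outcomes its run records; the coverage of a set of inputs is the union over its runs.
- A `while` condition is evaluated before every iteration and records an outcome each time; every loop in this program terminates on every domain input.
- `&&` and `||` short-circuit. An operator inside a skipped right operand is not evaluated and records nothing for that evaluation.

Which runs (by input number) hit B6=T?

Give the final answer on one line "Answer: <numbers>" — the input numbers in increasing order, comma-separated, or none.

input #1 (m=4, r=9): misses B6=T
input #2 (m=4, r=8): misses B6=T
input #3 (m=8, r=9): misses B6=T
input #4 (m=11, r=0): covers B6=T

Answer: 4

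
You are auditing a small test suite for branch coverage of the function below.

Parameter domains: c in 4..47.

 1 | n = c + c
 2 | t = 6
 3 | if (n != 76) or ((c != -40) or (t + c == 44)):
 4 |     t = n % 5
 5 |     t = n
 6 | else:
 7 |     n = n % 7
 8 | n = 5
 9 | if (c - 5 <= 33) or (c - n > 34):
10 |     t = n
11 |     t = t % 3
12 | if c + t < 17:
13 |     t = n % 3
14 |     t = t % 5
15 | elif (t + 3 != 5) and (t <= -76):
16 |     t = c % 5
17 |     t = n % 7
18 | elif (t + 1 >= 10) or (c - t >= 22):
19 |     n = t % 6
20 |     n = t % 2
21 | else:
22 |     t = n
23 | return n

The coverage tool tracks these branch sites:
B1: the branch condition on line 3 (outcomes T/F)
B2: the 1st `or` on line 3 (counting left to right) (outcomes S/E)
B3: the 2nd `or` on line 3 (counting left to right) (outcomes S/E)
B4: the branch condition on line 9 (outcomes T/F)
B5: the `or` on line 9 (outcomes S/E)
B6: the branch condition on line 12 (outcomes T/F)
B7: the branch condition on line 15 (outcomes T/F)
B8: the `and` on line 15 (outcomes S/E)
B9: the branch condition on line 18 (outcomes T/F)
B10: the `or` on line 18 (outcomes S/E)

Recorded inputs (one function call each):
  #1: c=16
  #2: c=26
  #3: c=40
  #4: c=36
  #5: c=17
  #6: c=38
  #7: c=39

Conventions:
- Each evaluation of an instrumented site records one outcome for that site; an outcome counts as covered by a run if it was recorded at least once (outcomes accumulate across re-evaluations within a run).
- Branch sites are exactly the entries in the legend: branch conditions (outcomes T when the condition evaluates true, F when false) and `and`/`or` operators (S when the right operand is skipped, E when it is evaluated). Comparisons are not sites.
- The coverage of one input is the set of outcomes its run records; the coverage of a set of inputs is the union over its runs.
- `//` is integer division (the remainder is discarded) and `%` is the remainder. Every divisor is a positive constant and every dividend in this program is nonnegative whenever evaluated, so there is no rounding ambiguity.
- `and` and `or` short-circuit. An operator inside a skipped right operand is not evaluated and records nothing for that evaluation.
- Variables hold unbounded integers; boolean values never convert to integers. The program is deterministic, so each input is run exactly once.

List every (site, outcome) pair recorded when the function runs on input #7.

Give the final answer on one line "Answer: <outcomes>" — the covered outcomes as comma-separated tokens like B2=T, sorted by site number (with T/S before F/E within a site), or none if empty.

Event log for input #7 (c=39):
  B2->S, B1->T, B5->E, B4->F, B6->F, B8->E, B7->F, B10->S, B9->T
as a set, this run covers: B1=T, B2=S, B4=F, B5=E, B6=F, B7=F, B8=E, B9=T, B10=S

Answer: B1=T, B2=S, B4=F, B5=E, B6=F, B7=F, B8=E, B9=T, B10=S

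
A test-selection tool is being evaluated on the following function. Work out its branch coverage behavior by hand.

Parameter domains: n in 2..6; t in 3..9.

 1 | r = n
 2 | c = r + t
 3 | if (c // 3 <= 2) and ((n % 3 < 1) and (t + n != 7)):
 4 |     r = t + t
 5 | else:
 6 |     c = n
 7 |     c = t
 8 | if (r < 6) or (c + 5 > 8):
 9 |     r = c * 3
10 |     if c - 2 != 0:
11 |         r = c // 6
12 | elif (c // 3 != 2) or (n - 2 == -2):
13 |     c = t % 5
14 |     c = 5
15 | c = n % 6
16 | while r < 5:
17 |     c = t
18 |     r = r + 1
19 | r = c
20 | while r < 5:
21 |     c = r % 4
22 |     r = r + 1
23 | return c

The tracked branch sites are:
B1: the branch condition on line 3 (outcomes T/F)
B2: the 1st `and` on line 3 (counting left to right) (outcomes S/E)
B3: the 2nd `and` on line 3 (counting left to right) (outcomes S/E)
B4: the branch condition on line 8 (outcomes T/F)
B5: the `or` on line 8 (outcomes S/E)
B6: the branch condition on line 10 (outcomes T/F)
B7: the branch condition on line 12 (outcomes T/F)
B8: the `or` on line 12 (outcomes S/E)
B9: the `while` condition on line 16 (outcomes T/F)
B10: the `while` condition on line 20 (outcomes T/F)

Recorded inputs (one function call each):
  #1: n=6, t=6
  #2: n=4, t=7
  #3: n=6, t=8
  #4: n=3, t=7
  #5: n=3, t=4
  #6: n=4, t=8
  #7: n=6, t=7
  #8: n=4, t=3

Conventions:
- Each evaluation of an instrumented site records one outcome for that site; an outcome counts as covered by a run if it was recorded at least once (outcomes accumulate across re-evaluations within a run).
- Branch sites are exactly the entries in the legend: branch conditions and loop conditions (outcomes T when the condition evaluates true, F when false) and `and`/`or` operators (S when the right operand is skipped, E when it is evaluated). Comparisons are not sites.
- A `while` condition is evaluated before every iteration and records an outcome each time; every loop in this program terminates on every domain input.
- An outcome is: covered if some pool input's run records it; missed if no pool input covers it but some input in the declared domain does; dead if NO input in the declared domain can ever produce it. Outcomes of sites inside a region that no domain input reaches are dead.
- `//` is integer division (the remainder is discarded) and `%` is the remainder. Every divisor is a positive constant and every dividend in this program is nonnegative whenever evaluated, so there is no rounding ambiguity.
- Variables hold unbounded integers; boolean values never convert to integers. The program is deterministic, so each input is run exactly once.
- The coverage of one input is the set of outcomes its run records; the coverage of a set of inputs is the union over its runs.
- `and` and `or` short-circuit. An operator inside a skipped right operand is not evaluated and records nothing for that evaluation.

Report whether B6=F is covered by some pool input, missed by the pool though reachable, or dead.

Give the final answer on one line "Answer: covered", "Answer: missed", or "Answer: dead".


no pool input records B6=F
checking all 35 inputs in the declared domain: B6=F is never recorded -> dead
Answer: dead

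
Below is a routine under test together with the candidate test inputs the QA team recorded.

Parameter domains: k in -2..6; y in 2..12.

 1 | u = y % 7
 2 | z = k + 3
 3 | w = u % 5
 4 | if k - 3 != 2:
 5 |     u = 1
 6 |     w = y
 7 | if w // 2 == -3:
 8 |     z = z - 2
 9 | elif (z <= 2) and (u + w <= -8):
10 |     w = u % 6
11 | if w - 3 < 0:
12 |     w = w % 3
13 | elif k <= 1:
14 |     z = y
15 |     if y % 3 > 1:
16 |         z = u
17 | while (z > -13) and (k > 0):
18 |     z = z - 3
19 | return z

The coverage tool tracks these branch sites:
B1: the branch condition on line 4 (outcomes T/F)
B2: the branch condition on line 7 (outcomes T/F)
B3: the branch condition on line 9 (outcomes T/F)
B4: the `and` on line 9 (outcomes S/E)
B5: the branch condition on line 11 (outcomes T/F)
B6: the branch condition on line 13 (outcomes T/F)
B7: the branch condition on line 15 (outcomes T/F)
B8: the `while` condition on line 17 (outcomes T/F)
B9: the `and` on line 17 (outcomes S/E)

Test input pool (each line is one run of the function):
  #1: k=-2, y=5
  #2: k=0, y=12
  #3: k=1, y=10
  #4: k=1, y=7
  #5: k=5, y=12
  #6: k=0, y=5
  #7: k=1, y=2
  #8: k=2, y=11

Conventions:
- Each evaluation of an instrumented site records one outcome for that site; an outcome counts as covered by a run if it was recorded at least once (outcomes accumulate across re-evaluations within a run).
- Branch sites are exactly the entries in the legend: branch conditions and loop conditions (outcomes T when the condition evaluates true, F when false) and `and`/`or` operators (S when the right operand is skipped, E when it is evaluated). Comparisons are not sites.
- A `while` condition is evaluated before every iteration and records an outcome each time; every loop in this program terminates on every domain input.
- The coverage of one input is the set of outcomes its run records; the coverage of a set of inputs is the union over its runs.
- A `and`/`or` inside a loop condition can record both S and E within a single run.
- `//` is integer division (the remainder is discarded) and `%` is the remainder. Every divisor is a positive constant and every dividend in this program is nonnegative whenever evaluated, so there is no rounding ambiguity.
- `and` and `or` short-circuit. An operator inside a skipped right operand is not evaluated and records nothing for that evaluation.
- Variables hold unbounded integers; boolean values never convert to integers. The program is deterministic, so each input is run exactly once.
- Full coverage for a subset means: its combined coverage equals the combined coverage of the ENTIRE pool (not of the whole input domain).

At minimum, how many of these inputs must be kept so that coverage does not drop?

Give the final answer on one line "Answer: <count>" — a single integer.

run #1 (k=-2, y=5) runs B1->T, B2->F, B4->E, B3->F, B5->F, B6->T, B7->T, B9->E, B8->F; records B1=T, B2=F, B3=F, B4=E, B5=F, B6=T, B7=T, B8=F, B9=E
run #2 (k=0, y=12) runs B1->T, B2->F, B4->S, B3->F, B5->F, B6->T, B7->F, B9->E, B8->F; records B1=T, B2=F, B3=F, B4=S, B5=F, B6=T, B7=F, B8=F, B9=E
run #3 (k=1, y=10) runs B1->T, B2->F, B4->S, B3->F, B5->F, B6->T, B7->F, B9->E, B8->T, B9->E, B8->T, B9->E, B8->T, B9->E, ...; records B1=T, B2=F, B3=F, B4=S, B5=F, B6=T, B7=F, B8=T, B8=F, B9=S, B9=E
run #4 (k=1, y=7) runs B1->T, B2->F, B4->S, B3->F, B5->F, B6->T, B7->F, B9->E, B8->T, B9->E, B8->T, B9->E, B8->T, B9->E, ...; records B1=T, B2=F, B3=F, B4=S, B5=F, B6=T, B7=F, B8=T, B8=F, B9=S, B9=E
run #5 (k=5, y=12) runs B1->F, B2->F, B4->S, B3->F, B5->T, B9->E, B8->T, B9->E, B8->T, B9->E, B8->T, B9->E, B8->T, B9->E, ...; records B1=F, B2=F, B3=F, B4=S, B5=T, B8=T, B8=F, B9=S, B9=E
run #6 (k=0, y=5) runs B1->T, B2->F, B4->S, B3->F, B5->F, B6->T, B7->T, B9->E, B8->F; records B1=T, B2=F, B3=F, B4=S, B5=F, B6=T, B7=T, B8=F, B9=E
run #7 (k=1, y=2) runs B1->T, B2->F, B4->S, B3->F, B5->T, B9->E, B8->T, B9->E, B8->T, B9->E, B8->T, B9->E, B8->T, B9->E, ...; records B1=T, B2=F, B3=F, B4=S, B5=T, B8=T, B8=F, B9=S, B9=E
run #8 (k=2, y=11) runs B1->T, B2->F, B4->S, B3->F, B5->F, B6->F, B9->E, B8->T, B9->E, B8->T, B9->E, B8->T, B9->E, B8->T, ...; records B1=T, B2=F, B3=F, B4=S, B5=F, B6=F, B8=T, B8=F, B9=S, B9=E
together the pool reaches 16 outcomes: B1=T, B1=F, B2=F, B3=F, B4=S, B4=E, B5=T, B5=F, B6=T, B6=F, B7=T, B7=F, B8=T, B8=F, B9=S, B9=E
no size-1 subset reaches all 16 outcomes (best union: 11/16)
no size-2 subset reaches all 16 outcomes (best union: 14/16)
no size-3 subset reaches all 16 outcomes (best union: 15/16)
the canonical winner is {1, 2, 5, 8}: size 4, full 16-outcome coverage, earliest index list among size-4 covers

Answer: 4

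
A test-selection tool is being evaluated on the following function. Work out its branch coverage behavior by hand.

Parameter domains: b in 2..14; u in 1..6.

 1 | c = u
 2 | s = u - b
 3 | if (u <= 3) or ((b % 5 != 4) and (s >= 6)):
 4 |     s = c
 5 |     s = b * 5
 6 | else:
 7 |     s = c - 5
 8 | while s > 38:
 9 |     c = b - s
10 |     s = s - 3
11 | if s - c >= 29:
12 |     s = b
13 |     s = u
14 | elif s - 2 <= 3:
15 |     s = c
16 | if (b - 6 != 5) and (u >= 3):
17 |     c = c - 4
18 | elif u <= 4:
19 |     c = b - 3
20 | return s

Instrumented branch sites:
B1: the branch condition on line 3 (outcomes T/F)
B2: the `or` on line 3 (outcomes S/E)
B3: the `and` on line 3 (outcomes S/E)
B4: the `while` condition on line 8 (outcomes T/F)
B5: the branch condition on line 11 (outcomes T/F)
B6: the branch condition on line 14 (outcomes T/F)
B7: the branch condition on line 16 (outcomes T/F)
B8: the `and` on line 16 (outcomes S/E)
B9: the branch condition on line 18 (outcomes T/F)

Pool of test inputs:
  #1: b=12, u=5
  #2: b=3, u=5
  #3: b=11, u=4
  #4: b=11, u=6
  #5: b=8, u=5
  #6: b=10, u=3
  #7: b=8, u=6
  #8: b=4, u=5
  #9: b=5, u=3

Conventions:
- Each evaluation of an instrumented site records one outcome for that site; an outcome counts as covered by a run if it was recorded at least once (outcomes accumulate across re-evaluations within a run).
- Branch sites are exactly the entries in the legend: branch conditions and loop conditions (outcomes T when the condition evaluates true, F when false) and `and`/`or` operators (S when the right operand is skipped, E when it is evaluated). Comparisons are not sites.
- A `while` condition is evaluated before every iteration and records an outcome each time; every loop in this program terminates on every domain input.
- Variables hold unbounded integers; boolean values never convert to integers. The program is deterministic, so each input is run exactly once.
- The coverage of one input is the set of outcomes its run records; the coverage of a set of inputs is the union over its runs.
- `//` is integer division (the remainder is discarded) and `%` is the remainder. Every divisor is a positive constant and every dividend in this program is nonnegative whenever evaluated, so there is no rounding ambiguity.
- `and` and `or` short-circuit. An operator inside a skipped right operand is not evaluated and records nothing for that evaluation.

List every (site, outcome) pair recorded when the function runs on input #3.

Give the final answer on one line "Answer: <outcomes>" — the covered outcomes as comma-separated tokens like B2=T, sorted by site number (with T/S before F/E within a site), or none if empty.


Simulating input #3 (b=11, u=4) step by step:
  B2->E, B3->E, B1->F, B4->F, B5->F, B6->T, B8->S, B7->F, B9->T
distinct outcomes covered: B1=F, B2=E, B3=E, B4=F, B5=F, B6=T, B7=F, B8=S, B9=T
Answer: B1=F, B2=E, B3=E, B4=F, B5=F, B6=T, B7=F, B8=S, B9=T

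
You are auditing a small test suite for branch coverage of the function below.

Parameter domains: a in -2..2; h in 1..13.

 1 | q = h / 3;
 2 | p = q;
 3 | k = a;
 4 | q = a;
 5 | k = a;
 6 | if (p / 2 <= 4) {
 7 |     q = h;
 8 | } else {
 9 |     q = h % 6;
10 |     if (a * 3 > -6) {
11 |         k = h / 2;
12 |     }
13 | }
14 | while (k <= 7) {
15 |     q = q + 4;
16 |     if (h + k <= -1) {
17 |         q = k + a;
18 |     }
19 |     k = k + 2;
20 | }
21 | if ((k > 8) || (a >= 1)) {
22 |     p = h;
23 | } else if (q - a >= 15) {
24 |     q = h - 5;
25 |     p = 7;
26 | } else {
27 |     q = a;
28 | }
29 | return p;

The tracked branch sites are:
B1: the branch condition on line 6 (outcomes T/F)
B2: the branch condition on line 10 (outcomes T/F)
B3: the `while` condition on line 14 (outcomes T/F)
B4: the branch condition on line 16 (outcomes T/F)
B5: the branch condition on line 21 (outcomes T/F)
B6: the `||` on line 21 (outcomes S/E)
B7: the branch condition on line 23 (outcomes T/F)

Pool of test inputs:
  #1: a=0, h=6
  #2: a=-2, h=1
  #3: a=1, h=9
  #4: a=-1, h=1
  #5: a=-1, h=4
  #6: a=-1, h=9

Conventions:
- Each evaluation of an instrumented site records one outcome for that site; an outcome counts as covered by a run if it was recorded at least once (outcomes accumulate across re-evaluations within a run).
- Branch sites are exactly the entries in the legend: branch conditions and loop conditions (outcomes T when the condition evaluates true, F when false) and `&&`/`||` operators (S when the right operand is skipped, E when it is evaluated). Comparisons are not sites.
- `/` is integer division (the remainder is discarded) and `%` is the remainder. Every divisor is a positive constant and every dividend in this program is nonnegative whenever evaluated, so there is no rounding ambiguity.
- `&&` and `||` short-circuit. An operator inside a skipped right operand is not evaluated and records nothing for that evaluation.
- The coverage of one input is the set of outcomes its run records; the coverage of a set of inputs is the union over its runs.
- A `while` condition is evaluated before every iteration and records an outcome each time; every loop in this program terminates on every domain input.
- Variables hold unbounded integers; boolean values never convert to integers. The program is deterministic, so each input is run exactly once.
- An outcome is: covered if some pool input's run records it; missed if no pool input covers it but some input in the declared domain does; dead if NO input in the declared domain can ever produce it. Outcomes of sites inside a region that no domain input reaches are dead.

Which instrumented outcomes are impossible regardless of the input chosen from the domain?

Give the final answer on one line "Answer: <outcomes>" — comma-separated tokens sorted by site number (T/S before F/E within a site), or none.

checking every outcome against all 65 domain inputs:
  B1=F: zero occurrences over every domain input -> dead
  B2=T: zero occurrences over every domain input -> dead
  B2=F: zero occurrences over every domain input -> dead
  reachable outcomes have witnesses, e.g. B1=T (e.g. a=-2, h=1), B3=T (e.g. a=-2, h=1), B3=F (e.g. a=-2, h=1), B4=T (e.g. a=-2, h=1)

Answer: B1=F, B2=T, B2=F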